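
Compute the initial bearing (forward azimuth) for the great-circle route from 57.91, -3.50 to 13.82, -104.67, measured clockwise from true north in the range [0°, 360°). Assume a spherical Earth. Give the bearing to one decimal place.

Δλ = -104.67 − -3.50 = -101.17°.
θ = atan2( sin Δλ · cos φ₂ , cos φ₁ · sin φ₂ − sin φ₁ · cos φ₂ · cos Δλ )
  = atan2(-0.95266, 0.28627) = -73.274° → normalised to [0°, 360°): 286.726°.

286.7°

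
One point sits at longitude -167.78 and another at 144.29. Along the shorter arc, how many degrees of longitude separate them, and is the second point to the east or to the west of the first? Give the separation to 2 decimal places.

Raw difference: 144.29 − -167.78 = 312.07°.
Normalise into (−180°, 180°]: 312.07° − 360° = -47.93°.
Negative ⇒ the second point lies to the west; separation 47.93°.

47.93° west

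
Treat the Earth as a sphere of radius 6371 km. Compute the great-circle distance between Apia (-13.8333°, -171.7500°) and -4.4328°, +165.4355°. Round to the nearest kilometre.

Δλ = 165.4355 − -171.7500 = 337.1855°; wrapped into (−180°, 180°]: -22.8145°.
Δφ = -4.4328 − -13.8333 = 9.4005°.
a = sin²(Δφ/2) + cos φ₁ · cos φ₂ · sin²(Δλ/2) = 0.044584.
c = 2·atan2(√a, √(1−a)) = 0.42550 rad → d = 6371·c ≈ 2710.86 km.

2711 km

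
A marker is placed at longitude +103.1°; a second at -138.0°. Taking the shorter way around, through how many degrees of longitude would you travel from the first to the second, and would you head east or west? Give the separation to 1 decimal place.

Raw difference: -138.0 − 103.1 = -241.1°.
Normalise into (−180°, 180°]: -241.1° + 360° = 118.9°.
Positive ⇒ the second point lies to the east; separation 118.9°.

118.9° east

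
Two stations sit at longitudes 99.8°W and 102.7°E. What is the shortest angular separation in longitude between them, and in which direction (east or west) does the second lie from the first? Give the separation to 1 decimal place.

157.5° west

Raw difference: 102.7 − -99.8 = 202.5°.
Normalise into (−180°, 180°]: 202.5° − 360° = -157.5°.
Negative ⇒ the second point lies to the west; separation 157.5°.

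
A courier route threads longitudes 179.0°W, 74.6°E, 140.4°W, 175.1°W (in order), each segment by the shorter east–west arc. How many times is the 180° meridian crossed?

2

Leg 1: -179.0° → +74.6°, shortest Δλ = -106.4° (west) — crosses 180°.
Leg 2: +74.6° → -140.4°, shortest Δλ = 145.0° (east) — crosses 180°.
Leg 3: -140.4° → -175.1°, shortest Δλ = -34.7° (west) — does not cross 180°.
Total crossings: 2.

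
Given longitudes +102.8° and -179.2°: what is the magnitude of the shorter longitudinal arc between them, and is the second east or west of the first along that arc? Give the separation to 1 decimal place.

78.0° east

Raw difference: -179.2 − 102.8 = -282.0°.
Normalise into (−180°, 180°]: -282.0° + 360° = 78.0°.
Positive ⇒ the second point lies to the east; separation 78.0°.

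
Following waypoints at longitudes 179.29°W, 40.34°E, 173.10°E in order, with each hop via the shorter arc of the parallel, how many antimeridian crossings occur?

1

Leg 1: -179.29° → +40.34°, shortest Δλ = -140.37° (west) — crosses 180°.
Leg 2: +40.34° → +173.10°, shortest Δλ = 132.76° (east) — does not cross 180°.
Total crossings: 1.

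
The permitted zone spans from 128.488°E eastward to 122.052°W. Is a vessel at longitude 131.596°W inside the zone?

Yes

Band width going east from +128.488° to -122.052°: ((-122.052 − 128.488) mod 360) = 109.460°.
Offset of -131.596° east of the west edge: ((-131.596 − 128.488) mod 360) = 99.916°.
99.916° ≤ 109.460° ⇒ inside.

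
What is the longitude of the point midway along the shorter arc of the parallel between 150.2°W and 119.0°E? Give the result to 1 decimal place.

164.4°E

Signed shortest Δλ from -150.2° to +119.0° is -90.8°.
Midpoint longitude = -150.2° + (-90.8°)/2 = -150.2° − 45.4° = -195.6°.
Normalise into (−180°, 180°]: +164.4°.
(The naïve average (-150.2 + +119.0)/2 = -15.6° is on the wrong side of the globe.)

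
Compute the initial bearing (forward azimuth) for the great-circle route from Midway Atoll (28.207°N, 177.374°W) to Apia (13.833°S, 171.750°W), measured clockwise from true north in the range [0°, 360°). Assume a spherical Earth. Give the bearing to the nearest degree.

Δλ = -171.750 − -177.374 = 5.624°.
θ = atan2( sin Δλ · cos φ₂ , cos φ₁ · sin φ₂ − sin φ₁ · cos φ₂ · cos Δλ )
  = atan2(0.09516, -0.66744) = 171.886° → normalised to [0°, 360°): 171.886°.

172°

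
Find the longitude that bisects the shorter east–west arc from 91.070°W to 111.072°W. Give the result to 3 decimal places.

101.071°W

Signed shortest Δλ from -91.070° to -111.072° is -20.002°.
Midpoint longitude = -91.070° + (-20.002°)/2 = -91.070° − 10.001° = -101.071°.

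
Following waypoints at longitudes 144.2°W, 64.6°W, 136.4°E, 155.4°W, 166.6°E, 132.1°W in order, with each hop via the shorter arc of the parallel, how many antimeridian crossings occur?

4

Leg 1: -144.2° → -64.6°, shortest Δλ = 79.6° (east) — does not cross 180°.
Leg 2: -64.6° → +136.4°, shortest Δλ = -159.0° (west) — crosses 180°.
Leg 3: +136.4° → -155.4°, shortest Δλ = 68.2° (east) — crosses 180°.
Leg 4: -155.4° → +166.6°, shortest Δλ = -38.0° (west) — crosses 180°.
Leg 5: +166.6° → -132.1°, shortest Δλ = 61.3° (east) — crosses 180°.
Total crossings: 4.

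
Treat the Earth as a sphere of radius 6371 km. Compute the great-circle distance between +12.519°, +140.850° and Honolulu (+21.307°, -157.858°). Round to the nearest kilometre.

6556 km

Δλ = -157.858 − 140.850 = -298.708°; wrapped into (−180°, 180°]: 61.292°.
Δφ = 21.307 − 12.519 = 8.788°.
a = sin²(Δφ/2) + cos φ₁ · cos φ₂ · sin²(Δλ/2) = 0.242181.
c = 2·atan2(√a, √(1−a)) = 1.02905 rad → d = 6371·c ≈ 6556.05 km.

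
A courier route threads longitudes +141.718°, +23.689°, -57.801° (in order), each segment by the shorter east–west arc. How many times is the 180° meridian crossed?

Leg 1: +141.718° → +23.689°, shortest Δλ = -118.029° (west) — does not cross 180°.
Leg 2: +23.689° → -57.801°, shortest Δλ = -81.49° (west) — does not cross 180°.
Total crossings: 0.

0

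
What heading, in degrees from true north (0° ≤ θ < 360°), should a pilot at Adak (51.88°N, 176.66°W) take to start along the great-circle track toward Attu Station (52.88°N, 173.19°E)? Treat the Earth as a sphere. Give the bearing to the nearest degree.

Δλ = 173.19 − -176.66 = 349.85°; wrapped into (−180°, 180°]: -10.15°.
θ = atan2( sin Δλ · cos φ₂ , cos φ₁ · sin φ₂ − sin φ₁ · cos φ₂ · cos Δλ )
  = atan2(-0.10635, 0.02488) = -76.831° → normalised to [0°, 360°): 283.169°.

283°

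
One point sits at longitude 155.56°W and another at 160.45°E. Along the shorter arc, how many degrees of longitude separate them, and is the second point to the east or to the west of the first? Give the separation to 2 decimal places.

43.99° west

Raw difference: 160.45 − -155.56 = 316.01°.
Normalise into (−180°, 180°]: 316.01° − 360° = -43.99°.
Negative ⇒ the second point lies to the west; separation 43.99°.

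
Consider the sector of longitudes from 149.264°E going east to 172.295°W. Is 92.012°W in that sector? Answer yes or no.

Band width going east from +149.264° to -172.295°: ((-172.295 − 149.264) mod 360) = 38.441°.
Offset of -92.012° east of the west edge: ((-92.012 − 149.264) mod 360) = 118.724°.
118.724° > 38.441° ⇒ outside.

No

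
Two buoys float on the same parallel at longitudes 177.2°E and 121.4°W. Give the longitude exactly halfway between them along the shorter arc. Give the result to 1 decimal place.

152.1°W

Signed shortest Δλ from +177.2° to -121.4° is +61.4°.
Midpoint longitude = +177.2° + (+61.4°)/2 = +177.2° + 30.7° = +207.9°.
Normalise into (−180°, 180°]: -152.1°.
(The naïve average (+177.2 + -121.4)/2 = 27.9° is on the wrong side of the globe.)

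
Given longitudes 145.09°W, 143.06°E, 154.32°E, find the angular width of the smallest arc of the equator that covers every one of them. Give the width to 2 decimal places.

71.85°

Sort the longitudes: -145.09°, +143.06°, +154.32°.
Eastward gaps between consecutive values (wrapping around): 288.15°, 11.26°, 60.59°.
Largest gap = 288.15° ⇒ minimal covering band is its complement: 360° − 288.15° = 71.85°.
Band runs from +143.06° eastward to -145.09°, crossing the antimeridian.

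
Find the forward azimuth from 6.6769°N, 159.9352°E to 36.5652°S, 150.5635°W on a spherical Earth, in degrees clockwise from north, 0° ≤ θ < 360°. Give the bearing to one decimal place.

Δλ = -150.5635 − 159.9352 = -310.4987°; wrapped into (−180°, 180°]: 49.5013°.
θ = atan2( sin Δλ · cos φ₂ , cos φ₁ · sin φ₂ − sin φ₁ · cos φ₂ · cos Δλ )
  = atan2(0.61075, -0.65234) = 136.886° → normalised to [0°, 360°): 136.886°.

136.9°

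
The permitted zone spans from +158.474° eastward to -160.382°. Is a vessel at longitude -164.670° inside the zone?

Yes

Band width going east from +158.474° to -160.382°: ((-160.382 − 158.474) mod 360) = 41.144°.
Offset of -164.670° east of the west edge: ((-164.670 − 158.474) mod 360) = 36.856°.
36.856° ≤ 41.144° ⇒ inside.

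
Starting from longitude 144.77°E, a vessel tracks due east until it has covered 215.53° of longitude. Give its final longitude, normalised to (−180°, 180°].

Start at +144.77°; shift +215.53° → +360.30°.
+360.30° lies outside (−180°, 180°]; subtract 360° → +0.30°.

0.30°E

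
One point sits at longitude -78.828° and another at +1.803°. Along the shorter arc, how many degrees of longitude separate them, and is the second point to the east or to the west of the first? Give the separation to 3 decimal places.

80.631° east

Raw difference: 1.803 − -78.828 = 80.631°.
Normalise into (−180°, 180°]: 80.631° stays 80.631°.
Positive ⇒ the second point lies to the east; separation 80.631°.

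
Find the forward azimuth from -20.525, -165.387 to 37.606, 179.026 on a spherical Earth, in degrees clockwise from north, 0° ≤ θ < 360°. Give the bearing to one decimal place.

Δλ = 179.026 − -165.387 = 344.413°; wrapped into (−180°, 180°]: -15.587°.
θ = atan2( sin Δλ · cos φ₂ , cos φ₁ · sin φ₂ − sin φ₁ · cos φ₂ · cos Δλ )
  = atan2(-0.21287, 0.83904) = -14.236° → normalised to [0°, 360°): 345.764°.

345.8°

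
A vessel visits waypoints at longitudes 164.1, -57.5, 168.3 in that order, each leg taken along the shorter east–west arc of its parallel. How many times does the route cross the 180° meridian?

Leg 1: +164.1° → -57.5°, shortest Δλ = 138.4° (east) — crosses 180°.
Leg 2: -57.5° → +168.3°, shortest Δλ = -134.2° (west) — crosses 180°.
Total crossings: 2.

2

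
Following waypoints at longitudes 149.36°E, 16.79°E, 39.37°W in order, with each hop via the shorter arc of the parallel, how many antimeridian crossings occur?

Leg 1: +149.36° → +16.79°, shortest Δλ = -132.57° (west) — does not cross 180°.
Leg 2: +16.79° → -39.37°, shortest Δλ = -56.16° (west) — does not cross 180°.
Total crossings: 0.

0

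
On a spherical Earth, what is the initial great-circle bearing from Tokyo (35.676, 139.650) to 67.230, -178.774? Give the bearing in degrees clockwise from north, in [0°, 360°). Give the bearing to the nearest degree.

24°

Δλ = -178.774 − 139.650 = -318.424°; wrapped into (−180°, 180°]: 41.576°.
θ = atan2( sin Δλ · cos φ₂ , cos φ₁ · sin φ₂ − sin φ₁ · cos φ₂ · cos Δλ )
  = atan2(0.25684, 0.58017) = 23.879° → normalised to [0°, 360°): 23.879°.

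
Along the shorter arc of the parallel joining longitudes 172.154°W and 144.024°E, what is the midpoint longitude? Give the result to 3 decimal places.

Signed shortest Δλ from -172.154° to +144.024° is -43.822°.
Midpoint longitude = -172.154° + (-43.822°)/2 = -172.154° − 21.911° = -194.065°.
Normalise into (−180°, 180°]: +165.935°.
(The naïve average (-172.154 + +144.024)/2 = -14.065° is on the wrong side of the globe.)

165.935°E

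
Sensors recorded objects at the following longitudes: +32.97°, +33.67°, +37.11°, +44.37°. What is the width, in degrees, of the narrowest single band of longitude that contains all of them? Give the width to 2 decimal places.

11.40°

Sort the longitudes: +32.97°, +33.67°, +37.11°, +44.37°.
Eastward gaps between consecutive values (wrapping around): 0.70°, 3.44°, 7.26°, 348.60°.
Largest gap = 348.60° ⇒ minimal covering band is its complement: 360° − 348.60° = 11.40°.
Band runs from +32.97° eastward to +44.37°.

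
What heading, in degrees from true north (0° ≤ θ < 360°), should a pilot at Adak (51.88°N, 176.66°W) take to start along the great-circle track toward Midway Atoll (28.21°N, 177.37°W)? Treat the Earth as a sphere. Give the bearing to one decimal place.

181.6°

Δλ = -177.37 − -176.66 = -0.71°.
θ = atan2( sin Δλ · cos φ₂ , cos φ₁ · sin φ₂ − sin φ₁ · cos φ₂ · cos Δλ )
  = atan2(-0.01092, -0.40142) = -178.442° → normalised to [0°, 360°): 181.558°.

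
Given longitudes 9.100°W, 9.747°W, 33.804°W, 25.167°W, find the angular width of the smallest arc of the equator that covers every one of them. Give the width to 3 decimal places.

24.704°

Sort the longitudes: -33.804°, -25.167°, -9.747°, -9.100°.
Eastward gaps between consecutive values (wrapping around): 8.637°, 15.420°, 0.647°, 335.296°.
Largest gap = 335.296° ⇒ minimal covering band is its complement: 360° − 335.296° = 24.704°.
Band runs from -33.804° eastward to -9.100°.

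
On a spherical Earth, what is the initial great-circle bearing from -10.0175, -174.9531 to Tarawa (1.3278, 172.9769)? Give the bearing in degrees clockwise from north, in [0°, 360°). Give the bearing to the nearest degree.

313°

Δλ = 172.9769 − -174.9531 = 347.9300°; wrapped into (−180°, 180°]: -12.0700°.
θ = atan2( sin Δλ · cos φ₂ , cos φ₁ · sin φ₂ − sin φ₁ · cos φ₂ · cos Δλ )
  = atan2(-0.20905, 0.19288) = -47.304° → normalised to [0°, 360°): 312.696°.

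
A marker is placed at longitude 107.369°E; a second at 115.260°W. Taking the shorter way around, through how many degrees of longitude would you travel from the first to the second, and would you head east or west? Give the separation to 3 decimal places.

137.371° east

Raw difference: -115.260 − 107.369 = -222.629°.
Normalise into (−180°, 180°]: -222.629° + 360° = 137.371°.
Positive ⇒ the second point lies to the east; separation 137.371°.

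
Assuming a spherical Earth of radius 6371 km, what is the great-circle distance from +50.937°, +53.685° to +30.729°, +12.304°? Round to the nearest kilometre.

4066 km

Δλ = 12.304 − 53.685 = -41.381°.
Δφ = 30.729 − 50.937 = -20.208°.
a = sin²(Δφ/2) + cos φ₁ · cos φ₂ · sin²(Δλ/2) = 0.098400.
c = 2·atan2(√a, √(1−a)) = 0.63815 rad → d = 6371·c ≈ 4065.64 km.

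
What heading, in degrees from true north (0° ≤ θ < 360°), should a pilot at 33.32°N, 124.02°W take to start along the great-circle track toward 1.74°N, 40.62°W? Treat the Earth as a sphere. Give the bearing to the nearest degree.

92°

Δλ = -40.62 − -124.02 = 83.40°.
θ = atan2( sin Δλ · cos φ₂ , cos φ₁ · sin φ₂ − sin φ₁ · cos φ₂ · cos Δλ )
  = atan2(0.99291, -0.03773) = 92.176° → normalised to [0°, 360°): 92.176°.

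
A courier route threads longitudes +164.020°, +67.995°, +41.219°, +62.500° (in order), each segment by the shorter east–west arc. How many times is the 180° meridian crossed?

0

Leg 1: +164.020° → +67.995°, shortest Δλ = -96.025° (west) — does not cross 180°.
Leg 2: +67.995° → +41.219°, shortest Δλ = -26.776° (west) — does not cross 180°.
Leg 3: +41.219° → +62.500°, shortest Δλ = 21.281° (east) — does not cross 180°.
Total crossings: 0.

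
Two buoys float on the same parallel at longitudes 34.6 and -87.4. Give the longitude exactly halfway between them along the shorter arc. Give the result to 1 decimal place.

Signed shortest Δλ from +34.6° to -87.4° is -122.0°.
Midpoint longitude = +34.6° + (-122.0°)/2 = +34.6° − 61.0° = -26.4°.

-26.4°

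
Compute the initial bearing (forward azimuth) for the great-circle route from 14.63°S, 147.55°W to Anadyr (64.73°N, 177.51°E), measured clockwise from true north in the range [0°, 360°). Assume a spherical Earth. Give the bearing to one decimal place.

345.8°

Δλ = 177.51 − -147.55 = 325.06°; wrapped into (−180°, 180°]: -34.94°.
θ = atan2( sin Δλ · cos φ₂ , cos φ₁ · sin φ₂ − sin φ₁ · cos φ₂ · cos Δλ )
  = atan2(-0.24448, 0.96337) = -14.240° → normalised to [0°, 360°): 345.760°.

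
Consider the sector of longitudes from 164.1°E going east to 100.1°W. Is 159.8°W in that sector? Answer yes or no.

Yes

Band width going east from +164.1° to -100.1°: ((-100.1 − 164.1) mod 360) = 95.8°.
Offset of -159.8° east of the west edge: ((-159.8 − 164.1) mod 360) = 36.1°.
36.1° ≤ 95.8° ⇒ inside.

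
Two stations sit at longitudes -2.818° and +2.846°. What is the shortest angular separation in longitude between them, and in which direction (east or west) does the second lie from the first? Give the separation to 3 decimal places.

Raw difference: 2.846 − -2.818 = 5.664°.
Normalise into (−180°, 180°]: 5.664° stays 5.664°.
Positive ⇒ the second point lies to the east; separation 5.664°.

5.664° east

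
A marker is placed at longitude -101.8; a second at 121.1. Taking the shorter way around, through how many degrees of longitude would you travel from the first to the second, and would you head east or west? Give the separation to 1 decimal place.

137.1° west

Raw difference: 121.1 − -101.8 = 222.9°.
Normalise into (−180°, 180°]: 222.9° − 360° = -137.1°.
Negative ⇒ the second point lies to the west; separation 137.1°.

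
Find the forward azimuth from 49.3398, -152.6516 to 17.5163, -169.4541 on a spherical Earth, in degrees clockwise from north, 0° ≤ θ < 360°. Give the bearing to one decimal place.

209.0°

Δλ = -169.4541 − -152.6516 = -16.8025°.
θ = atan2( sin Δλ · cos φ₂ , cos φ₁ · sin φ₂ − sin φ₁ · cos φ₂ · cos Δλ )
  = atan2(-0.27567, -0.49642) = -150.956° → normalised to [0°, 360°): 209.044°.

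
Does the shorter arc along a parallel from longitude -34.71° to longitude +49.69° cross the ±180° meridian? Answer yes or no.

No

Signed shortest Δλ = ((49.69 − -34.71 + 180) mod 360) − 180 = 84.4°.
Going east by 84.4° from -34.71° reaches +49.69° without touching 180°.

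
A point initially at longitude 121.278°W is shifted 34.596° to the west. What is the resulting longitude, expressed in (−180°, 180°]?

155.874°W

Start at -121.278°; shift −34.596° → -155.874°.
-155.874° already lies in (−180°, 180°].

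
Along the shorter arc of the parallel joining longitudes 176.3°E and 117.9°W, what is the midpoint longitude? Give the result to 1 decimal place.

Signed shortest Δλ from +176.3° to -117.9° is +65.8°.
Midpoint longitude = +176.3° + (+65.8°)/2 = +176.3° + 32.9° = +209.2°.
Normalise into (−180°, 180°]: -150.8°.
(The naïve average (+176.3 + -117.9)/2 = 29.2° is on the wrong side of the globe.)

150.8°W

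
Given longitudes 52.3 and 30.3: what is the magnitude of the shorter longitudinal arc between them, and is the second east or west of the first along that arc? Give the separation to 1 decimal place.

22.0° west

Raw difference: 30.3 − 52.3 = -22.0°.
Normalise into (−180°, 180°]: -22.0° stays -22.0°.
Negative ⇒ the second point lies to the west; separation 22.0°.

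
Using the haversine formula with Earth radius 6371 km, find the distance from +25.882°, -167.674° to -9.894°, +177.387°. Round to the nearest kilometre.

4294 km

Δλ = 177.387 − -167.674 = 345.061°; wrapped into (−180°, 180°]: -14.939°.
Δφ = -9.894 − 25.882 = -35.776°.
a = sin²(Δφ/2) + cos φ₁ · cos φ₂ · sin²(Δλ/2) = 0.109324.
c = 2·atan2(√a, √(1−a)) = 0.67397 rad → d = 6371·c ≈ 4293.84 km.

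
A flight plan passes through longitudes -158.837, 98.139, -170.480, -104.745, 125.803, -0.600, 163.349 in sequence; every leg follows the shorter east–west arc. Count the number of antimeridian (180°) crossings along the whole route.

3

Leg 1: -158.837° → +98.139°, shortest Δλ = -103.024° (west) — crosses 180°.
Leg 2: +98.139° → -170.480°, shortest Δλ = 91.381° (east) — crosses 180°.
Leg 3: -170.480° → -104.745°, shortest Δλ = 65.735° (east) — does not cross 180°.
Leg 4: -104.745° → +125.803°, shortest Δλ = -129.452° (west) — crosses 180°.
Leg 5: +125.803° → -0.600°, shortest Δλ = -126.403° (west) — does not cross 180°.
Leg 6: -0.600° → +163.349°, shortest Δλ = 163.949° (east) — does not cross 180°.
Total crossings: 3.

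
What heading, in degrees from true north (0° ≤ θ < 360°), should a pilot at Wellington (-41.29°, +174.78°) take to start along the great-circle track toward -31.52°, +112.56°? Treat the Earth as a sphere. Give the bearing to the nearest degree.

260°

Δλ = 112.56 − 174.78 = -62.22°.
θ = atan2( sin Δλ · cos φ₂ , cos φ₁ · sin φ₂ − sin φ₁ · cos φ₂ · cos Δλ )
  = atan2(-0.75421, -0.13064) = -99.827° → normalised to [0°, 360°): 260.173°.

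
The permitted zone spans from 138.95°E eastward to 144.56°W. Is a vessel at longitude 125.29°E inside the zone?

Band width going east from +138.95° to -144.56°: ((-144.56 − 138.95) mod 360) = 76.49°.
Offset of +125.29° east of the west edge: ((125.29 − 138.95) mod 360) = 346.34°.
346.34° > 76.49° ⇒ outside.

No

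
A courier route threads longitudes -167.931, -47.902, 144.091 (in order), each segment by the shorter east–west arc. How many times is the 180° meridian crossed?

Leg 1: -167.931° → -47.902°, shortest Δλ = 120.029° (east) — does not cross 180°.
Leg 2: -47.902° → +144.091°, shortest Δλ = -168.007° (west) — crosses 180°.
Total crossings: 1.

1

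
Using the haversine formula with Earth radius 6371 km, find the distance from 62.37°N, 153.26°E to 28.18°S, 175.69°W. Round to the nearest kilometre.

Δλ = -175.69 − 153.26 = -328.95°; wrapped into (−180°, 180°]: 31.05°.
Δφ = -28.18 − 62.37 = -90.55°.
a = sin²(Δφ/2) + cos φ₁ · cos φ₂ · sin²(Δλ/2) = 0.534086.
c = 2·atan2(√a, √(1−a)) = 1.63902 rad → d = 6371·c ≈ 10442.20 km.

10442 km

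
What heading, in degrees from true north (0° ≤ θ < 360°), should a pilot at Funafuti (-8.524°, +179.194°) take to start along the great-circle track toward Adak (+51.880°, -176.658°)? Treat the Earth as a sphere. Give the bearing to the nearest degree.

Δλ = -176.658 − 179.194 = -355.852°; wrapped into (−180°, 180°]: 4.148°.
θ = atan2( sin Δλ · cos φ₂ , cos φ₁ · sin φ₂ − sin φ₁ · cos φ₂ · cos Δλ )
  = atan2(0.04465, 0.86929) = 2.940° → normalised to [0°, 360°): 2.940°.

3°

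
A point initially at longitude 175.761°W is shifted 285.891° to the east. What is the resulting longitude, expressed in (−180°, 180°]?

110.130°E

Start at -175.761°; shift +285.891° → +110.130°.
+110.130° already lies in (−180°, 180°].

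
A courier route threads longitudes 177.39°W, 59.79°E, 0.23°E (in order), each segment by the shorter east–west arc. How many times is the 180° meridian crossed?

Leg 1: -177.39° → +59.79°, shortest Δλ = -122.82° (west) — crosses 180°.
Leg 2: +59.79° → +0.23°, shortest Δλ = -59.56° (west) — does not cross 180°.
Total crossings: 1.

1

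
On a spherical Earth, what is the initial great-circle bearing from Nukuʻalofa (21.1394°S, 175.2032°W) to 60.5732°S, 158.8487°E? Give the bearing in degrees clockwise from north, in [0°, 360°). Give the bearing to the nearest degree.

Δλ = 158.8487 − -175.2032 = 334.0519°; wrapped into (−180°, 180°]: -25.9481°.
θ = atan2( sin Δλ · cos φ₂ , cos φ₁ · sin φ₂ − sin φ₁ · cos φ₂ · cos Δλ )
  = atan2(-0.21498, -0.65305) = -161.779° → normalised to [0°, 360°): 198.221°.

198°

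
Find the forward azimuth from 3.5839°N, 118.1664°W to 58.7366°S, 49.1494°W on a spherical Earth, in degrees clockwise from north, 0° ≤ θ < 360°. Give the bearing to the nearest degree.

151°

Δλ = -49.1494 − -118.1664 = 69.0170°.
θ = atan2( sin Δλ · cos φ₂ , cos φ₁ · sin φ₂ − sin φ₁ · cos φ₂ · cos Δλ )
  = atan2(0.48456, -0.86474) = 150.736° → normalised to [0°, 360°): 150.736°.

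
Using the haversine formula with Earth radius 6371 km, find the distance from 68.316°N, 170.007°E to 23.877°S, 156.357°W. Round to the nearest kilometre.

10613 km

Δλ = -156.357 − 170.007 = -326.364°; wrapped into (−180°, 180°]: 33.636°.
Δφ = -23.877 − 68.316 = -92.193°.
a = sin²(Δφ/2) + cos φ₁ · cos φ₂ · sin²(Δλ/2) = 0.547417.
c = 2·atan2(√a, √(1−a)) = 1.66577 rad → d = 6371·c ≈ 10612.64 km.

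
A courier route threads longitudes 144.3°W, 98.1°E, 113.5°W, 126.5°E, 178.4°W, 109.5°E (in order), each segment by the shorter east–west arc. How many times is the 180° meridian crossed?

Leg 1: -144.3° → +98.1°, shortest Δλ = -117.6° (west) — crosses 180°.
Leg 2: +98.1° → -113.5°, shortest Δλ = 148.4° (east) — crosses 180°.
Leg 3: -113.5° → +126.5°, shortest Δλ = -120.0° (west) — crosses 180°.
Leg 4: +126.5° → -178.4°, shortest Δλ = 55.1° (east) — crosses 180°.
Leg 5: -178.4° → +109.5°, shortest Δλ = -72.1° (west) — crosses 180°.
Total crossings: 5.

5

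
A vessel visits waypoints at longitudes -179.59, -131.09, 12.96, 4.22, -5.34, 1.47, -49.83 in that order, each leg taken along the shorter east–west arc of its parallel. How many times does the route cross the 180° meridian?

Leg 1: -179.59° → -131.09°, shortest Δλ = 48.5° (east) — does not cross 180°.
Leg 2: -131.09° → +12.96°, shortest Δλ = 144.05° (east) — does not cross 180°.
Leg 3: +12.96° → +4.22°, shortest Δλ = -8.74° (west) — does not cross 180°.
Leg 4: +4.22° → -5.34°, shortest Δλ = -9.56° (west) — does not cross 180°.
Leg 5: -5.34° → +1.47°, shortest Δλ = 6.81° (east) — does not cross 180°.
Leg 6: +1.47° → -49.83°, shortest Δλ = -51.3° (west) — does not cross 180°.
Total crossings: 0.

0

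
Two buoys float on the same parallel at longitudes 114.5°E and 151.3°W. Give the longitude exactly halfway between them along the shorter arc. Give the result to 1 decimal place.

Signed shortest Δλ from +114.5° to -151.3° is +94.2°.
Midpoint longitude = +114.5° + (+94.2°)/2 = +114.5° + 47.1° = +161.6°.
(The naïve average (+114.5 + -151.3)/2 = -18.4° is on the wrong side of the globe.)

161.6°E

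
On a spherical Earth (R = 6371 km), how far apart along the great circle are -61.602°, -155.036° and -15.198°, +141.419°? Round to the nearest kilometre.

Δλ = 141.419 − -155.036 = 296.455°; wrapped into (−180°, 180°]: -63.545°.
Δφ = -15.198 − -61.602 = 46.404°.
a = sin²(Δφ/2) + cos φ₁ · cos φ₂ · sin²(Δλ/2) = 0.282463.
c = 2·atan2(√a, √(1−a)) = 1.12068 rad → d = 6371·c ≈ 7139.83 km.

7140 km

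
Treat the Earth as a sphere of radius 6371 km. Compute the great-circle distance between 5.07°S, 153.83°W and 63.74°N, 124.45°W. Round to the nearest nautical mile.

4338 nmi

Δλ = -124.45 − -153.83 = 29.38°.
Δφ = 63.74 − -5.07 = 68.81°.
a = sin²(Δφ/2) + cos φ₁ · cos φ₂ · sin²(Δλ/2) = 0.347610.
c = 2·atan2(√a, √(1−a)) = 1.26109 rad → d = 6371·c ≈ 8034.40 km ≈ 4338.23 nmi.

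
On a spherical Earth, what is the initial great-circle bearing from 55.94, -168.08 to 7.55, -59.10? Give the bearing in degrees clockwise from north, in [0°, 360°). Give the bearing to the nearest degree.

Δλ = -59.10 − -168.08 = 108.98°.
θ = atan2( sin Δλ · cos φ₂ , cos φ₁ · sin φ₂ − sin φ₁ · cos φ₂ · cos Δλ )
  = atan2(0.93743, 0.34070) = 70.027° → normalised to [0°, 360°): 70.027°.

70°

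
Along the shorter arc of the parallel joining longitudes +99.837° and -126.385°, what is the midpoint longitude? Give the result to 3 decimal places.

Signed shortest Δλ from +99.837° to -126.385° is +133.778°.
Midpoint longitude = +99.837° + (+133.778°)/2 = +99.837° + 66.889° = +166.726°.
(The naïve average (+99.837 + -126.385)/2 = -13.274° is on the wrong side of the globe.)

+166.726°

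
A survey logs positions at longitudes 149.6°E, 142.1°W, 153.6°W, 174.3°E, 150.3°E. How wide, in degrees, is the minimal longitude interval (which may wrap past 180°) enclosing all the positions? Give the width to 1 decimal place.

Sort the longitudes: -153.6°, -142.1°, +149.6°, +150.3°, +174.3°.
Eastward gaps between consecutive values (wrapping around): 11.5°, 291.7°, 0.7°, 24.0°, 32.1°.
Largest gap = 291.7° ⇒ minimal covering band is its complement: 360° − 291.7° = 68.3°.
Band runs from +149.6° eastward to -142.1°, crossing the antimeridian.

68.3°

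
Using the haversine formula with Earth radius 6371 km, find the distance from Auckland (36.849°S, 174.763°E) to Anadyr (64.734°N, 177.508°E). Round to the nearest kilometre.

Δλ = 177.508 − 174.763 = 2.745°.
Δφ = 64.734 − -36.849 = 101.583°.
a = sin²(Δφ/2) + cos φ₁ · cos φ₂ · sin²(Δλ/2) = 0.600590.
c = 2·atan2(√a, √(1−a)) = 1.77336 rad → d = 6371·c ≈ 11298.06 km.

11298 km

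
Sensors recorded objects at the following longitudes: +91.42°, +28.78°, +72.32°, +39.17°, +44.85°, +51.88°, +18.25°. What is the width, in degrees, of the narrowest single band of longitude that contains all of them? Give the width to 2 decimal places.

Sort the longitudes: +18.25°, +28.78°, +39.17°, +44.85°, +51.88°, +72.32°, +91.42°.
Eastward gaps between consecutive values (wrapping around): 10.53°, 10.39°, 5.68°, 7.03°, 20.44°, 19.10°, 286.83°.
Largest gap = 286.83° ⇒ minimal covering band is its complement: 360° − 286.83° = 73.17°.
Band runs from +18.25° eastward to +91.42°.

73.17°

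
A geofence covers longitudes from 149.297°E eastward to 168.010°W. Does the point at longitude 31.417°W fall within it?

Band width going east from +149.297° to -168.010°: ((-168.010 − 149.297) mod 360) = 42.693°.
Offset of -31.417° east of the west edge: ((-31.417 − 149.297) mod 360) = 179.286°.
179.286° > 42.693° ⇒ outside.

No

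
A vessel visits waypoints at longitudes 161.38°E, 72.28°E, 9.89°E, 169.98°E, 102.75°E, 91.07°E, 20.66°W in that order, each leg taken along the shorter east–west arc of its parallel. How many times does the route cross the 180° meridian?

Leg 1: +161.38° → +72.28°, shortest Δλ = -89.1° (west) — does not cross 180°.
Leg 2: +72.28° → +9.89°, shortest Δλ = -62.39° (west) — does not cross 180°.
Leg 3: +9.89° → +169.98°, shortest Δλ = 160.09° (east) — does not cross 180°.
Leg 4: +169.98° → +102.75°, shortest Δλ = -67.23° (west) — does not cross 180°.
Leg 5: +102.75° → +91.07°, shortest Δλ = -11.68° (west) — does not cross 180°.
Leg 6: +91.07° → -20.66°, shortest Δλ = -111.73° (west) — does not cross 180°.
Total crossings: 0.

0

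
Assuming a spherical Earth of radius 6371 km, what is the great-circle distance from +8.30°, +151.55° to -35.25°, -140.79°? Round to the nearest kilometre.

Δλ = -140.79 − 151.55 = -292.34°; wrapped into (−180°, 180°]: 67.66°.
Δφ = -35.25 − 8.30 = -43.55°.
a = sin²(Δφ/2) + cos φ₁ · cos φ₂ · sin²(Δλ/2) = 0.388079.
c = 2·atan2(√a, √(1−a)) = 1.34504 rad → d = 6371·c ≈ 8569.26 km.

8569 km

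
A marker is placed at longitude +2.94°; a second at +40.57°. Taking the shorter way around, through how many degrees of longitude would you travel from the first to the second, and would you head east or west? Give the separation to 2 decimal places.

37.63° east

Raw difference: 40.57 − 2.94 = 37.63°.
Normalise into (−180°, 180°]: 37.63° stays 37.63°.
Positive ⇒ the second point lies to the east; separation 37.63°.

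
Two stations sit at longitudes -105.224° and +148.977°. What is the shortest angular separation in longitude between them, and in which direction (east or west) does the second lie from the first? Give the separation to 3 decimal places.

105.799° west

Raw difference: 148.977 − -105.224 = 254.201°.
Normalise into (−180°, 180°]: 254.201° − 360° = -105.799°.
Negative ⇒ the second point lies to the west; separation 105.799°.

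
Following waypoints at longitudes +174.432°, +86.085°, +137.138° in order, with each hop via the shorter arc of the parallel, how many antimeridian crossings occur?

0

Leg 1: +174.432° → +86.085°, shortest Δλ = -88.347° (west) — does not cross 180°.
Leg 2: +86.085° → +137.138°, shortest Δλ = 51.053° (east) — does not cross 180°.
Total crossings: 0.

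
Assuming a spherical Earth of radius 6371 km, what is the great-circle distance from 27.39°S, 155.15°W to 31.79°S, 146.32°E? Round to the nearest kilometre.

5613 km

Δλ = 146.32 − -155.15 = 301.47°; wrapped into (−180°, 180°]: -58.53°.
Δφ = -31.79 − -27.39 = -4.40°.
a = sin²(Δφ/2) + cos φ₁ · cos φ₂ · sin²(Δλ/2) = 0.181827.
c = 2·atan2(√a, √(1−a)) = 0.88104 rad → d = 6371·c ≈ 5613.13 km.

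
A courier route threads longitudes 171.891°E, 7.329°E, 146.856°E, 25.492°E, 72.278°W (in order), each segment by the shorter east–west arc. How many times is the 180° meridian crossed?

0

Leg 1: +171.891° → +7.329°, shortest Δλ = -164.562° (west) — does not cross 180°.
Leg 2: +7.329° → +146.856°, shortest Δλ = 139.527° (east) — does not cross 180°.
Leg 3: +146.856° → +25.492°, shortest Δλ = -121.364° (west) — does not cross 180°.
Leg 4: +25.492° → -72.278°, shortest Δλ = -97.77° (west) — does not cross 180°.
Total crossings: 0.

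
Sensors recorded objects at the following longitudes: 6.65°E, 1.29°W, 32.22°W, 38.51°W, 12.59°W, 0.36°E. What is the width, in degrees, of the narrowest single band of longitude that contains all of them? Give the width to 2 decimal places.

Sort the longitudes: -38.51°, -32.22°, -12.59°, -1.29°, +0.36°, +6.65°.
Eastward gaps between consecutive values (wrapping around): 6.29°, 19.63°, 11.30°, 1.65°, 6.29°, 314.84°.
Largest gap = 314.84° ⇒ minimal covering band is its complement: 360° − 314.84° = 45.16°.
Band runs from -38.51° eastward to +6.65°.

45.16°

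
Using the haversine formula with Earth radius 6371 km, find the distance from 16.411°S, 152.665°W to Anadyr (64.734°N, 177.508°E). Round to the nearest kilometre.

Δλ = 177.508 − -152.665 = 330.173°; wrapped into (−180°, 180°]: -29.827°.
Δφ = 64.734 − -16.411 = 81.145°.
a = sin²(Δφ/2) + cos φ₁ · cos φ₂ · sin²(Δλ/2) = 0.450151.
c = 2·atan2(√a, √(1−a)) = 1.47093 rad → d = 6371·c ≈ 9371.31 km.

9371 km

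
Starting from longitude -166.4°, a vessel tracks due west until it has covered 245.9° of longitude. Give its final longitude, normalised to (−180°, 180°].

Start at -166.4°; shift −245.9° → -412.3°.
-412.3° lies outside (−180°, 180°]; add 360° → -52.3°.

-52.3°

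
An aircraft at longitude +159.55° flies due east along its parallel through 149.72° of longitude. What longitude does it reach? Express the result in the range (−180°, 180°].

-50.73°

Start at +159.55°; shift +149.72° → +309.27°.
+309.27° lies outside (−180°, 180°]; subtract 360° → -50.73°.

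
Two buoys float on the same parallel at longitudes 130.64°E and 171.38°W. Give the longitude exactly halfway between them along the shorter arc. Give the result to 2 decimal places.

Signed shortest Δλ from +130.64° to -171.38° is +57.98°.
Midpoint longitude = +130.64° + (+57.98°)/2 = +130.64° + 28.99° = +159.63°.
(The naïve average (+130.64 + -171.38)/2 = -20.37° is on the wrong side of the globe.)

159.63°E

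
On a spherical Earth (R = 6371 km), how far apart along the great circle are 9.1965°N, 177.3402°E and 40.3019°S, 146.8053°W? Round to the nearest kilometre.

6621 km

Δλ = -146.8053 − 177.3402 = -324.1455°; wrapped into (−180°, 180°]: 35.8545°.
Δφ = -40.3019 − 9.1965 = -49.4984°.
a = sin²(Δφ/2) + cos φ₁ · cos φ₂ · sin²(Δλ/2) = 0.246595.
c = 2·atan2(√a, √(1−a)) = 1.03932 rad → d = 6371·c ≈ 6621.48 km.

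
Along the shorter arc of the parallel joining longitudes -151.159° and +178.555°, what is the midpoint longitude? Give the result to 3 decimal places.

-166.302°

Signed shortest Δλ from -151.159° to +178.555° is -30.286°.
Midpoint longitude = -151.159° + (-30.286°)/2 = -151.159° − 15.143° = -166.302°.
(The naïve average (-151.159 + +178.555)/2 = 13.698° is on the wrong side of the globe.)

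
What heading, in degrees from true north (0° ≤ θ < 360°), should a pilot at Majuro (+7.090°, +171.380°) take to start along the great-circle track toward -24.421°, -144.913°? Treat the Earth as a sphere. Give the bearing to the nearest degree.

Δλ = -144.913 − 171.380 = -316.293°; wrapped into (−180°, 180°]: 43.707°.
θ = atan2( sin Δλ · cos φ₂ , cos φ₁ · sin φ₂ − sin φ₁ · cos φ₂ · cos Δλ )
  = atan2(0.62915, -0.49152) = 127.998° → normalised to [0°, 360°): 127.998°.

128°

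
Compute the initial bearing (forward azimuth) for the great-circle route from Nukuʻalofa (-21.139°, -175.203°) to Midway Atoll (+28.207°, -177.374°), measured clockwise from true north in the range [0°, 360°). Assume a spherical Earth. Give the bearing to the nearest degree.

Δλ = -177.374 − -175.203 = -2.171°.
θ = atan2( sin Δλ · cos φ₂ , cos φ₁ · sin φ₂ − sin φ₁ · cos φ₂ · cos Δλ )
  = atan2(-0.03338, 0.75843) = -2.520° → normalised to [0°, 360°): 357.480°.

357°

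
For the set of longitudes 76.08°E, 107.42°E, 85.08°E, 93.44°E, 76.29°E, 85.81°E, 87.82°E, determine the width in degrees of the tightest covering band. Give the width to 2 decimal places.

31.34°

Sort the longitudes: +76.08°, +76.29°, +85.08°, +85.81°, +87.82°, +93.44°, +107.42°.
Eastward gaps between consecutive values (wrapping around): 0.21°, 8.79°, 0.73°, 2.01°, 5.62°, 13.98°, 328.66°.
Largest gap = 328.66° ⇒ minimal covering band is its complement: 360° − 328.66° = 31.34°.
Band runs from +76.08° eastward to +107.42°.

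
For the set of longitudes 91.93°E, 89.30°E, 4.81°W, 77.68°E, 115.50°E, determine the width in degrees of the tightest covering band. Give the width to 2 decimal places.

120.31°

Sort the longitudes: -4.81°, +77.68°, +89.30°, +91.93°, +115.50°.
Eastward gaps between consecutive values (wrapping around): 82.49°, 11.62°, 2.63°, 23.57°, 239.69°.
Largest gap = 239.69° ⇒ minimal covering band is its complement: 360° − 239.69° = 120.31°.
Band runs from -4.81° eastward to +115.50°.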